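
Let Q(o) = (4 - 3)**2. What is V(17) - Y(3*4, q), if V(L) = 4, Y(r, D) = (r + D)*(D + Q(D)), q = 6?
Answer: -122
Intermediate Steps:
Q(o) = 1 (Q(o) = 1**2 = 1)
Y(r, D) = (1 + D)*(D + r) (Y(r, D) = (r + D)*(D + 1) = (D + r)*(1 + D) = (1 + D)*(D + r))
V(17) - Y(3*4, q) = 4 - (6 + 3*4 + 6**2 + 6*(3*4)) = 4 - (6 + 12 + 36 + 6*12) = 4 - (6 + 12 + 36 + 72) = 4 - 1*126 = 4 - 126 = -122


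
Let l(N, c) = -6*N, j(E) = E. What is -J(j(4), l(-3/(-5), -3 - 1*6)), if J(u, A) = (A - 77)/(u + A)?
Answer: 403/2 ≈ 201.50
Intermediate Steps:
J(u, A) = (-77 + A)/(A + u)
-J(j(4), l(-3/(-5), -3 - 1*6)) = -(-77 - (-18)/(-5))/(-(-18)/(-5) + 4) = -(-77 - (-18)*(-1)/5)/(-(-18)*(-1)/5 + 4) = -(-77 - 6*⅗)/(-6*⅗ + 4) = -(-77 - 18/5)/(-18/5 + 4) = -(-403)/(⅖*5) = -5*(-403)/(2*5) = -1*(-403/2) = 403/2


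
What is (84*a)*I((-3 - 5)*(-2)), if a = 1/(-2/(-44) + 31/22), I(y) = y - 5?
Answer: 2541/4 ≈ 635.25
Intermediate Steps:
I(y) = -5 + y
a = 11/16 (a = 1/(-2*(-1/44) + 31*(1/22)) = 1/(1/22 + 31/22) = 1/(16/11) = 11/16 ≈ 0.68750)
(84*a)*I((-3 - 5)*(-2)) = (84*(11/16))*(-5 + (-3 - 5)*(-2)) = 231*(-5 - 8*(-2))/4 = 231*(-5 + 16)/4 = (231/4)*11 = 2541/4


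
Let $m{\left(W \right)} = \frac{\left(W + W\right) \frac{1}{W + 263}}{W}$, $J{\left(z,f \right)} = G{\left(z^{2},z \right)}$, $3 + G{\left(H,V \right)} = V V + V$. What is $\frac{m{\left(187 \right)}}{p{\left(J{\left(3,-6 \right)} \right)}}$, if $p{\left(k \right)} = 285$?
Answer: $\frac{1}{64125} \approx 1.5595 \cdot 10^{-5}$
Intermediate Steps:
$G{\left(H,V \right)} = -3 + V + V^{2}$ ($G{\left(H,V \right)} = -3 + \left(V V + V\right) = -3 + \left(V^{2} + V\right) = -3 + \left(V + V^{2}\right) = -3 + V + V^{2}$)
$J{\left(z,f \right)} = -3 + z + z^{2}$
$m{\left(W \right)} = \frac{2}{263 + W}$ ($m{\left(W \right)} = \frac{2 W \frac{1}{263 + W}}{W} = \frac{2}{263 + W}$)
$\frac{m{\left(187 \right)}}{p{\left(J{\left(3,-6 \right)} \right)}} = \frac{2 \frac{1}{263 + 187}}{285} = \frac{2}{450} \cdot \frac{1}{285} = 2 \cdot \frac{1}{450} \cdot \frac{1}{285} = \frac{1}{225} \cdot \frac{1}{285} = \frac{1}{64125}$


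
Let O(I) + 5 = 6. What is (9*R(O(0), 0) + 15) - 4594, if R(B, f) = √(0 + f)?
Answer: -4579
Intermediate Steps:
O(I) = 1 (O(I) = -5 + 6 = 1)
R(B, f) = √f
(9*R(O(0), 0) + 15) - 4594 = (9*√0 + 15) - 4594 = (9*0 + 15) - 4594 = (0 + 15) - 4594 = 15 - 4594 = -4579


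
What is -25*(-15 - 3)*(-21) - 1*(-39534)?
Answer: 30084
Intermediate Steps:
-25*(-15 - 3)*(-21) - 1*(-39534) = -25*(-18)*(-21) + 39534 = 450*(-21) + 39534 = -9450 + 39534 = 30084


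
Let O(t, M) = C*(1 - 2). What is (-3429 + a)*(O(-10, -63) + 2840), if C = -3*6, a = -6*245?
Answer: -14001342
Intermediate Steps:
a = -1470
C = -18
O(t, M) = 18 (O(t, M) = -18*(1 - 2) = -18*(-1) = 18)
(-3429 + a)*(O(-10, -63) + 2840) = (-3429 - 1470)*(18 + 2840) = -4899*2858 = -14001342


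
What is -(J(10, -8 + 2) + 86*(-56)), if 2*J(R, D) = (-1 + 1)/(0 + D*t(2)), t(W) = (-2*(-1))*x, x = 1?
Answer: 4816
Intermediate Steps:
t(W) = 2 (t(W) = -2*(-1)*1 = 2*1 = 2)
J(R, D) = 0 (J(R, D) = ((-1 + 1)/(0 + D*2))/2 = (0/(0 + 2*D))/2 = (0/((2*D)))/2 = (0*(1/(2*D)))/2 = (½)*0 = 0)
-(J(10, -8 + 2) + 86*(-56)) = -(0 + 86*(-56)) = -(0 - 4816) = -1*(-4816) = 4816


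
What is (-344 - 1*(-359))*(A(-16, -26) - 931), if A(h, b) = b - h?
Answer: -14115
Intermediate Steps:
(-344 - 1*(-359))*(A(-16, -26) - 931) = (-344 - 1*(-359))*((-26 - 1*(-16)) - 931) = (-344 + 359)*((-26 + 16) - 931) = 15*(-10 - 931) = 15*(-941) = -14115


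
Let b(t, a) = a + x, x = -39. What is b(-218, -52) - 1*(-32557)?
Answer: 32466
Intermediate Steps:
b(t, a) = -39 + a (b(t, a) = a - 39 = -39 + a)
b(-218, -52) - 1*(-32557) = (-39 - 52) - 1*(-32557) = -91 + 32557 = 32466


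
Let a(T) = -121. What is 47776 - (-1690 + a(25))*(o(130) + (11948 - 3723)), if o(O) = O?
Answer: 15178681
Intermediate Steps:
47776 - (-1690 + a(25))*(o(130) + (11948 - 3723)) = 47776 - (-1690 - 121)*(130 + (11948 - 3723)) = 47776 - (-1811)*(130 + 8225) = 47776 - (-1811)*8355 = 47776 - 1*(-15130905) = 47776 + 15130905 = 15178681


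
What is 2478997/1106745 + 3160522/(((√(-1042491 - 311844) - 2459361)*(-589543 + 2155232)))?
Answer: 3912683806425497900835793/1746813258004184145973680 - 1580261*I*√1354335/4735001986918894992 ≈ 2.2399 - 3.8839e-10*I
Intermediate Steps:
2478997/1106745 + 3160522/(((√(-1042491 - 311844) - 2459361)*(-589543 + 2155232))) = 2478997*(1/1106745) + 3160522/(((√(-1354335) - 2459361)*1565689)) = 2478997/1106745 + 3160522/(((I*√1354335 - 2459361)*1565689)) = 2478997/1106745 + 3160522/(((-2459361 + I*√1354335)*1565689)) = 2478997/1106745 + 3160522/(-3850594464729 + 1565689*I*√1354335)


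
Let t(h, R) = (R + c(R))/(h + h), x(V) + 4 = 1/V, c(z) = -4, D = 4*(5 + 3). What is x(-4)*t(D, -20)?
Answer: 51/32 ≈ 1.5938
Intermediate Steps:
D = 32 (D = 4*8 = 32)
x(V) = -4 + 1/V
t(h, R) = (-4 + R)/(2*h) (t(h, R) = (R - 4)/(h + h) = (-4 + R)/((2*h)) = (-4 + R)*(1/(2*h)) = (-4 + R)/(2*h))
x(-4)*t(D, -20) = (-4 + 1/(-4))*((1/2)*(-4 - 20)/32) = (-4 - 1/4)*((1/2)*(1/32)*(-24)) = -17/4*(-3/8) = 51/32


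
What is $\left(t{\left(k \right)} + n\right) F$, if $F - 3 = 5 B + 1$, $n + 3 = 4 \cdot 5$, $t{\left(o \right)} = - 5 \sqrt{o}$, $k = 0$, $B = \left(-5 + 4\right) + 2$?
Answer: $153$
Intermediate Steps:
$B = 1$ ($B = -1 + 2 = 1$)
$n = 17$ ($n = -3 + 4 \cdot 5 = -3 + 20 = 17$)
$F = 9$ ($F = 3 + \left(5 \cdot 1 + 1\right) = 3 + \left(5 + 1\right) = 3 + 6 = 9$)
$\left(t{\left(k \right)} + n\right) F = \left(- 5 \sqrt{0} + 17\right) 9 = \left(\left(-5\right) 0 + 17\right) 9 = \left(0 + 17\right) 9 = 17 \cdot 9 = 153$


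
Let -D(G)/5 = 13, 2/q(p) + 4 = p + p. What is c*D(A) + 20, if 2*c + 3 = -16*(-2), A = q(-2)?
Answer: -1845/2 ≈ -922.50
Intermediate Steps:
q(p) = 2/(-4 + 2*p) (q(p) = 2/(-4 + (p + p)) = 2/(-4 + 2*p))
A = -¼ (A = 1/(-2 - 2) = 1/(-4) = -¼ ≈ -0.25000)
D(G) = -65 (D(G) = -5*13 = -65)
c = 29/2 (c = -3/2 + (-16*(-2))/2 = -3/2 + (½)*32 = -3/2 + 16 = 29/2 ≈ 14.500)
c*D(A) + 20 = (29/2)*(-65) + 20 = -1885/2 + 20 = -1845/2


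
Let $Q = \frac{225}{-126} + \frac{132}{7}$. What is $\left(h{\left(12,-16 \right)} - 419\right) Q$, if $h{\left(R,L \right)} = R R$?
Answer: $- \frac{65725}{14} \approx -4694.6$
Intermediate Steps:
$h{\left(R,L \right)} = R^{2}$
$Q = \frac{239}{14}$ ($Q = 225 \left(- \frac{1}{126}\right) + 132 \cdot \frac{1}{7} = - \frac{25}{14} + \frac{132}{7} = \frac{239}{14} \approx 17.071$)
$\left(h{\left(12,-16 \right)} - 419\right) Q = \left(12^{2} - 419\right) \frac{239}{14} = \left(144 - 419\right) \frac{239}{14} = \left(-275\right) \frac{239}{14} = - \frac{65725}{14}$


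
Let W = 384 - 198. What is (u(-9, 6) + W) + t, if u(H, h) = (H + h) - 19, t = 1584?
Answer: 1748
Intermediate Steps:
u(H, h) = -19 + H + h
W = 186
(u(-9, 6) + W) + t = ((-19 - 9 + 6) + 186) + 1584 = (-22 + 186) + 1584 = 164 + 1584 = 1748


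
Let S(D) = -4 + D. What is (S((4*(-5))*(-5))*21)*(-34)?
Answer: -68544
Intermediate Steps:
(S((4*(-5))*(-5))*21)*(-34) = ((-4 + (4*(-5))*(-5))*21)*(-34) = ((-4 - 20*(-5))*21)*(-34) = ((-4 + 100)*21)*(-34) = (96*21)*(-34) = 2016*(-34) = -68544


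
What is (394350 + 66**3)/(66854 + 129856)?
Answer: 113641/32785 ≈ 3.4663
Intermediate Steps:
(394350 + 66**3)/(66854 + 129856) = (394350 + 287496)/196710 = 681846*(1/196710) = 113641/32785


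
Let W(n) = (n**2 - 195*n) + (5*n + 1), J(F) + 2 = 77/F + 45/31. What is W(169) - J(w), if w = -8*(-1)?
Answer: -882155/248 ≈ -3557.1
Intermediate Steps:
w = 8
J(F) = -17/31 + 77/F (J(F) = -2 + (77/F + 45/31) = -2 + (45/31 + 77/F) = -17/31 + 77/F)
W(n) = 1 + n**2 - 190*n (W(n) = (n**2 - 195*n) + (1 + 5*n) = 1 + n**2 - 190*n)
W(169) - J(w) = (1 + 169**2 - 190*169) - (-17/31 + 77/8) = (1 + 28561 - 32110) - (-17/31 + 77*(1/8)) = -3548 - (-17/31 + 77/8) = -3548 - 1*2251/248 = -3548 - 2251/248 = -882155/248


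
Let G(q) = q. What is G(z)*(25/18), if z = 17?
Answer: 425/18 ≈ 23.611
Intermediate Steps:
G(z)*(25/18) = 17*(25/18) = 425/18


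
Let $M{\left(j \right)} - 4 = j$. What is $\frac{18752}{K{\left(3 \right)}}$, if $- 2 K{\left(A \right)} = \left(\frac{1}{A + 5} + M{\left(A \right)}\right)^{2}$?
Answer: $- \frac{2400256}{3249} \approx -738.77$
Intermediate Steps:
$M{\left(j \right)} = 4 + j$
$K{\left(A \right)} = - \frac{\left(4 + A + \frac{1}{5 + A}\right)^{2}}{2}$ ($K{\left(A \right)} = - \frac{\left(\frac{1}{A + 5} + \left(4 + A\right)\right)^{2}}{2} = - \frac{\left(\frac{1}{5 + A} + \left(4 + A\right)\right)^{2}}{2} = - \frac{\left(4 + A + \frac{1}{5 + A}\right)^{2}}{2}$)
$\frac{18752}{K{\left(3 \right)}} = \frac{18752}{\left(- \frac{1}{2}\right) \frac{1}{\left(5 + 3\right)^{2}} \left(21 + 3^{2} + 9 \cdot 3\right)^{2}} = \frac{18752}{\left(- \frac{1}{2}\right) \frac{1}{64} \left(21 + 9 + 27\right)^{2}} = \frac{18752}{\left(- \frac{1}{2}\right) \frac{1}{64} \cdot 57^{2}} = \frac{18752}{\left(- \frac{1}{2}\right) \frac{1}{64} \cdot 3249} = \frac{18752}{- \frac{3249}{128}} = 18752 \left(- \frac{128}{3249}\right) = - \frac{2400256}{3249}$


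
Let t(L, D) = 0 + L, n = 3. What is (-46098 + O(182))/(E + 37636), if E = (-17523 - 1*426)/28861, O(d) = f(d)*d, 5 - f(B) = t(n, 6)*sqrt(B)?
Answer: -42070028/35038537 - 508326*sqrt(182)/35038537 ≈ -1.3964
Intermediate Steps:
t(L, D) = L
f(B) = 5 - 3*sqrt(B)
O(d) = d*(5 - 3*sqrt(d)) (O(d) = (5 - 3*sqrt(d))*d = d*(5 - 3*sqrt(d)))
E = -579/931 (E = (-17523 - 426)*(1/28861) = -17949*1/28861 = -579/931 ≈ -0.62191)
(-46098 + O(182))/(E + 37636) = (-46098 + (-546*sqrt(182) + 5*182))/(-579/931 + 37636) = (-46098 + (-546*sqrt(182) + 910))/(35038537/931) = (-46098 + (-546*sqrt(182) + 910))*(931/35038537) = (-46098 + (910 - 546*sqrt(182)))*(931/35038537) = (-45188 - 546*sqrt(182))*(931/35038537) = -42070028/35038537 - 508326*sqrt(182)/35038537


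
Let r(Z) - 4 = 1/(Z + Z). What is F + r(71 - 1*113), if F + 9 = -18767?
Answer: -1576849/84 ≈ -18772.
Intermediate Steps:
F = -18776 (F = -9 - 18767 = -18776)
r(Z) = 4 + 1/(2*Z) (r(Z) = 4 + 1/(Z + Z) = 4 + 1/(2*Z))
F + r(71 - 1*113) = -18776 + (4 + 1/(2*(71 - 1*113))) = -18776 + (4 + 1/(2*(71 - 113))) = -18776 + (4 + (½)/(-42)) = -18776 + (4 + (½)*(-1/42)) = -18776 + (4 - 1/84) = -18776 + 335/84 = -1576849/84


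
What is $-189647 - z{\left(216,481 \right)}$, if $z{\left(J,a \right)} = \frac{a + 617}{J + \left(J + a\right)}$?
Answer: $- \frac{173148809}{913} \approx -1.8965 \cdot 10^{5}$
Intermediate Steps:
$z{\left(J,a \right)} = \frac{617 + a}{a + 2 J}$
$-189647 - z{\left(216,481 \right)} = -189647 - \frac{617 + 481}{481 + 2 \cdot 216} = -189647 - \frac{1}{481 + 432} \cdot 1098 = -189647 - \frac{1}{913} \cdot 1098 = -189647 - \frac{1098}{913} = - \frac{173148809}{913}$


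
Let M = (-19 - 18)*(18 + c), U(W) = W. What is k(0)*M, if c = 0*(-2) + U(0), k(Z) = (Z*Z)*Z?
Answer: 0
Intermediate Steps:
k(Z) = Z³ (k(Z) = Z²*Z = Z³)
c = 0 (c = 0*(-2) + 0 = 0 + 0 = 0)
M = -666 (M = (-19 - 18)*(18 + 0) = -37*18 = -666)
k(0)*M = 0³*(-666) = 0*(-666) = 0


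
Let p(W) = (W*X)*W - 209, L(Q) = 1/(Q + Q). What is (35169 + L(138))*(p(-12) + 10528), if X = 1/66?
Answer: 1102024526785/3036 ≈ 3.6299e+8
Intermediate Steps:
L(Q) = 1/(2*Q)
X = 1/66 ≈ 0.015152
p(W) = -209 + W**2/66 (p(W) = (W*(1/66))*W - 209 = (W/66)*W - 209 = W**2/66 - 209 = -209 + W**2/66)
(35169 + L(138))*(p(-12) + 10528) = (35169 + (1/2)/138)*((-209 + (1/66)*(-12)**2) + 10528) = (35169 + (1/2)*(1/138))*((-209 + (1/66)*144) + 10528) = (35169 + 1/276)*((-209 + 24/11) + 10528) = 9706645*(-2275/11 + 10528)/276 = (9706645/276)*(113533/11) = 1102024526785/3036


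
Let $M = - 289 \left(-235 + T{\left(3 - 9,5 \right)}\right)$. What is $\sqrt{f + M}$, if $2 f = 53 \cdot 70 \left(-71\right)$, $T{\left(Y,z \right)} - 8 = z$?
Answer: $i \sqrt{67547} \approx 259.9 i$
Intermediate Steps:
$T{\left(Y,z \right)} = 8 + z$
$M = 64158$ ($M = - 289 \left(-235 + \left(8 + 5\right)\right) = - 289 \left(-235 + 13\right) = \left(-289\right) \left(-222\right) = 64158$)
$f = -131705$ ($f = \frac{53 \cdot 70 \left(-71\right)}{2} = \frac{3710 \left(-71\right)}{2} = \frac{1}{2} \left(-263410\right) = -131705$)
$\sqrt{f + M} = \sqrt{-131705 + 64158} = \sqrt{-67547} = i \sqrt{67547}$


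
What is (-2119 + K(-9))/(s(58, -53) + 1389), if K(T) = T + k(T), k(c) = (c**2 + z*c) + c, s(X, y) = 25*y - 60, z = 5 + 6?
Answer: -2155/4 ≈ -538.75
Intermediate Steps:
z = 11
s(X, y) = -60 + 25*y
k(c) = c**2 + 12*c (k(c) = (c**2 + 11*c) + c = c**2 + 12*c)
K(T) = T + T*(12 + T)
(-2119 + K(-9))/(s(58, -53) + 1389) = (-2119 - 9*(13 - 9))/((-60 + 25*(-53)) + 1389) = (-2119 - 9*4)/((-60 - 1325) + 1389) = (-2119 - 36)/(-1385 + 1389) = -2155/4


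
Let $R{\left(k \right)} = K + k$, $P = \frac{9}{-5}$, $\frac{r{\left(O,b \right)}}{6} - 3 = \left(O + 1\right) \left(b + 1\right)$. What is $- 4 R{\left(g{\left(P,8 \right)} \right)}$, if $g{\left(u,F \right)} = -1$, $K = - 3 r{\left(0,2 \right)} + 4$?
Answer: $420$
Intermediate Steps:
$r{\left(O,b \right)} = 18 + 6 \left(1 + O\right) \left(1 + b\right)$ ($r{\left(O,b \right)} = 18 + 6 \left(O + 1\right) \left(b + 1\right) = 18 + 6 \left(1 + O\right) \left(1 + b\right)$)
$P = - \frac{9}{5}$ ($P = 9 \left(- \frac{1}{5}\right) = - \frac{9}{5} \approx -1.8$)
$K = -104$ ($K = - 3 \left(24 + 6 \cdot 0 + 6 \cdot 2 + 6 \cdot 0 \cdot 2\right) + 4 = - 3 \left(24 + 0 + 12 + 0\right) + 4 = \left(-3\right) 36 + 4 = -108 + 4 = -104$)
$R{\left(k \right)} = -104 + k$
$- 4 R{\left(g{\left(P,8 \right)} \right)} = - 4 \left(-104 - 1\right) = \left(-4\right) \left(-105\right) = 420$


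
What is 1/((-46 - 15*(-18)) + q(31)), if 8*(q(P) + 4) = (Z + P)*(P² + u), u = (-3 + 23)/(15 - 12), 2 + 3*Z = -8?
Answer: 72/256789 ≈ 0.00028039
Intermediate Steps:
Z = -10/3 (Z = -⅔ + (⅓)*(-8) = -⅔ - 8/3 = -10/3 ≈ -3.3333)
u = 20/3 ≈ 6.6667
q(P) = -4 + (-10/3 + P)*(20/3 + P²)/8 (q(P) = -4 + ((-10/3 + P)*(P² + 20/3))/8 = -4 + ((-10/3 + P)*(20/3 + P²))/8 = -4 + (-10/3 + P)*(20/3 + P²)/8)
1/((-46 - 15*(-18)) + q(31)) = 1/((-46 - 15*(-18)) + (-61/9 - 5/12*31² + (⅛)*31³ + (⅚)*31)) = 1/((-46 + 270) + (-61/9 - 5/12*961 + (⅛)*29791 + 155/6)) = 1/(224 + (-61/9 - 4805/12 + 29791/8 + 155/6)) = 1/(224 + 240661/72) = 1/(256789/72) = 72/256789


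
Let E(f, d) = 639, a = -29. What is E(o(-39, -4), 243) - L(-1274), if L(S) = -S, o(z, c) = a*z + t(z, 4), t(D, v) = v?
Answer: -635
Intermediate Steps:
o(z, c) = 4 - 29*z (o(z, c) = -29*z + 4 = 4 - 29*z)
E(o(-39, -4), 243) - L(-1274) = 639 - (-1)*(-1274) = 639 - 1*1274 = 639 - 1274 = -635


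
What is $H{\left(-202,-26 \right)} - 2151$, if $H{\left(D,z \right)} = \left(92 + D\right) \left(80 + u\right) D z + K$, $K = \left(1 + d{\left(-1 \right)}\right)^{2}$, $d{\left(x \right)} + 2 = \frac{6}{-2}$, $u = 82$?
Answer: $-93592775$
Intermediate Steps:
$d{\left(x \right)} = -5$ ($d{\left(x \right)} = -2 + \frac{6}{-2} = -2 + 6 \left(- \frac{1}{2}\right) = -2 - 3 = -5$)
$K = 16$ ($K = \left(1 - 5\right)^{2} = \left(-4\right)^{2} = 16$)
$H{\left(D,z \right)} = 16 + D z \left(14904 + 162 D\right)$ ($H{\left(D,z \right)} = \left(92 + D\right) \left(80 + 82\right) D z + 16 = \left(92 + D\right) 162 D z + 16 = \left(14904 + 162 D\right) D z + 16 = D \left(14904 + 162 D\right) z + 16 = D z \left(14904 + 162 D\right) + 16 = 16 + D z \left(14904 + 162 D\right)$)
$H{\left(-202,-26 \right)} - 2151 = \left(16 + 162 \left(-26\right) \left(-202\right)^{2} + 14904 \left(-202\right) \left(-26\right)\right) - 2151 = \left(16 + 162 \left(-26\right) 40804 + 78275808\right) - 2151 = \left(16 - 171866448 + 78275808\right) - 2151 = -93590624 - 2151 = -93592775$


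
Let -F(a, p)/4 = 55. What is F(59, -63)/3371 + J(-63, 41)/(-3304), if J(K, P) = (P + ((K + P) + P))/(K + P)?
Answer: -3947275/61257812 ≈ -0.064437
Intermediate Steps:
F(a, p) = -220 (F(a, p) = -4*55 = -220)
J(K, P) = (K + 3*P)/(K + P) (J(K, P) = (P + (K + 2*P))/(K + P) = (K + 3*P)/(K + P))
F(59, -63)/3371 + J(-63, 41)/(-3304) = -220/3371 + ((-63 + 3*41)/(-63 + 41))/(-3304) = -220*1/3371 + ((-63 + 123)/(-22))*(-1/3304) = -220/3371 - 1/22*60*(-1/3304) = -220/3371 - 30/11*(-1/3304) = -220/3371 + 15/18172 = -3947275/61257812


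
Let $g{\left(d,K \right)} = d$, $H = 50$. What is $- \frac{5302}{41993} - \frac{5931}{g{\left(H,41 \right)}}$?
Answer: $- \frac{249325583}{2099650} \approx -118.75$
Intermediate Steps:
$- \frac{5302}{41993} - \frac{5931}{g{\left(H,41 \right)}} = - \frac{5302}{41993} - \frac{5931}{50} = - \frac{249325583}{2099650}$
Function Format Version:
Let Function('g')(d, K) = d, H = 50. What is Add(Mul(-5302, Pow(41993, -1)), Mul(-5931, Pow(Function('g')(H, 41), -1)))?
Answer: Rational(-249325583, 2099650) ≈ -118.75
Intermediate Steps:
Add(Mul(-5302, Pow(41993, -1)), Mul(-5931, Pow(Function('g')(H, 41), -1))) = Add(Mul(-5302, Pow(41993, -1)), Mul(-5931, Pow(50, -1))) = Add(Mul(-5302, Rational(1, 41993)), Mul(-5931, Rational(1, 50))) = Add(Rational(-5302, 41993), Rational(-5931, 50)) = Rational(-249325583, 2099650)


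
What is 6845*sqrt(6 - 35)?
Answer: 6845*I*sqrt(29) ≈ 36861.0*I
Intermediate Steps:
6845*sqrt(6 - 35) = 6845*sqrt(-29) = 6845*(I*sqrt(29)) = 6845*I*sqrt(29)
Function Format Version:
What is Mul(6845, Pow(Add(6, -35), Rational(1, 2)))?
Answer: Mul(6845, I, Pow(29, Rational(1, 2))) ≈ Mul(36861., I)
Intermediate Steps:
Mul(6845, Pow(Add(6, -35), Rational(1, 2))) = Mul(6845, Pow(-29, Rational(1, 2))) = Mul(6845, Mul(I, Pow(29, Rational(1, 2)))) = Mul(6845, I, Pow(29, Rational(1, 2)))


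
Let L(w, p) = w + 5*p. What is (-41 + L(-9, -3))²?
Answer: 4225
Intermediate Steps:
(-41 + L(-9, -3))² = (-41 + (-9 + 5*(-3)))² = (-41 + (-9 - 15))² = (-41 - 24)² = (-65)² = 4225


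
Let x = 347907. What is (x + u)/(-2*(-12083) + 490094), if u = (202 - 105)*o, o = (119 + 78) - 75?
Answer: 359741/514260 ≈ 0.69953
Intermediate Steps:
o = 122 (o = 197 - 75 = 122)
u = 11834 (u = (202 - 105)*122 = 97*122 = 11834)
(x + u)/(-2*(-12083) + 490094) = (347907 + 11834)/(-2*(-12083) + 490094) = 359741/(24166 + 490094) = 359741/514260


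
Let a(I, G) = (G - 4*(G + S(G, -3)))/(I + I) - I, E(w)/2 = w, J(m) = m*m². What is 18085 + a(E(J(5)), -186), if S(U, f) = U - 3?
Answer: 4459407/250 ≈ 17838.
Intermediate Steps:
S(U, f) = -3 + U
J(m) = m³
E(w) = 2*w
a(I, G) = -I + (12 - 7*G)/(2*I) (a(I, G) = (G - 4*(G + (-3 + G)))/(I + I) - I = (G - 4*(-3 + 2*G))/((2*I)) - I = (G + (12 - 8*G))*(1/(2*I)) - I = (12 - 7*G)*(1/(2*I)) - I = (12 - 7*G)/(2*I) - I = -I + (12 - 7*G)/(2*I))
18085 + a(E(J(5)), -186) = 18085 + (6 - (2*5³)² - 7/2*(-186))/((2*5³)) = 18085 + (6 - (2*125)² + 651)/((2*125)) = 18085 + (6 - 1*250² + 651)/250 = 18085 + (6 - 1*62500 + 651)/250 = 18085 + (6 - 62500 + 651)/250 = 18085 + (1/250)*(-61843) = 18085 - 61843/250 = 4459407/250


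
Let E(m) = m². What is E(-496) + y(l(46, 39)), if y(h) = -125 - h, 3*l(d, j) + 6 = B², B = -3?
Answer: 245890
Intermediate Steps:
l(d, j) = 1 (l(d, j) = -2 + (⅓)*(-3)² = -2 + (⅓)*9 = -2 + 3 = 1)
E(-496) + y(l(46, 39)) = (-496)² + (-125 - 1*1) = 246016 + (-125 - 1) = 246016 - 126 = 245890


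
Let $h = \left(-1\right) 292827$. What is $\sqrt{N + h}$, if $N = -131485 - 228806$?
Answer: $i \sqrt{653118} \approx 808.16 i$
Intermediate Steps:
$N = -360291$
$h = -292827$
$\sqrt{N + h} = \sqrt{-360291 - 292827} = \sqrt{-653118} = i \sqrt{653118}$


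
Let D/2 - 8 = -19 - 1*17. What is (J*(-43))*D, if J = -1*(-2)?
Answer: 4816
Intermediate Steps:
J = 2
D = -56 (D = 16 + 2*(-19 - 1*17) = 16 + 2*(-19 - 17) = 16 + 2*(-36) = 16 - 72 = -56)
(J*(-43))*D = (2*(-43))*(-56) = -86*(-56) = 4816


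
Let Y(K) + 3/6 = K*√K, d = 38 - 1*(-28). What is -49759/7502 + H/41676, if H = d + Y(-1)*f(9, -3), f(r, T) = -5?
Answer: -2073242197/312653352 + 5*I/41676 ≈ -6.6311 + 0.00011997*I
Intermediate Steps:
d = 66 (d = 38 + 28 = 66)
Y(K) = -½ + K^(3/2) (Y(K) = -½ + K*√K = -½ + K^(3/2))
H = 137/2 + 5*I (H = 66 + (-½ + (-1)^(3/2))*(-5) = 66 + (-½ - I)*(-5) = 66 + (5/2 + 5*I) = 137/2 + 5*I ≈ 68.5 + 5.0*I)
-49759/7502 + H/41676 = -49759/7502 + (137/2 + 5*I)/41676 = -49759*1/7502 + (137/2 + 5*I)*(1/41676) = -49759/7502 + (137/83352 + 5*I/41676) = -2073242197/312653352 + 5*I/41676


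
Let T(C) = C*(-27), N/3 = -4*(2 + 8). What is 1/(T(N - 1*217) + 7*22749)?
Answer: 1/168342 ≈ 5.9403e-6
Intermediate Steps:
N = -120 (N = 3*(-4*(2 + 8)) = 3*(-4*10) = 3*(-40) = -120)
T(C) = -27*C
1/(T(N - 1*217) + 7*22749) = 1/(-27*(-120 - 1*217) + 7*22749) = 1/(-27*(-120 - 217) + 159243) = 1/(-27*(-337) + 159243) = 1/(9099 + 159243) = 1/168342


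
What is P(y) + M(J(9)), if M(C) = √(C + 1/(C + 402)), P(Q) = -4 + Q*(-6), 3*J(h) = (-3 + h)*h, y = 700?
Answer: -4204 + √793905/210 ≈ -4199.8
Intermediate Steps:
J(h) = h*(-3 + h)/3 (J(h) = ((-3 + h)*h)/3 = (h*(-3 + h))/3 = h*(-3 + h)/3)
P(Q) = -4 - 6*Q
M(C) = √(C + 1/(402 + C))
P(y) + M(J(9)) = (-4 - 6*700) + √((1 + ((⅓)*9*(-3 + 9))*(402 + (⅓)*9*(-3 + 9)))/(402 + (⅓)*9*(-3 + 9))) = (-4 - 4200) + √((1 + ((⅓)*9*6)*(402 + (⅓)*9*6))/(402 + (⅓)*9*6)) = -4204 + √((1 + 18*(402 + 18))/(402 + 18)) = -4204 + √((1 + 18*420)/420) = -4204 + √((1 + 7560)/420) = -4204 + √((1/420)*7561) = -4204 + √(7561/420) = -4204 + √793905/210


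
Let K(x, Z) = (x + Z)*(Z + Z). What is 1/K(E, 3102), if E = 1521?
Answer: 1/28681092 ≈ 3.4866e-8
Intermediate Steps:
K(x, Z) = 2*Z*(Z + x) (K(x, Z) = (Z + x)*(2*Z) = 2*Z*(Z + x))
1/K(E, 3102) = 1/(2*3102*(3102 + 1521)) = 1/(2*3102*4623) = 1/28681092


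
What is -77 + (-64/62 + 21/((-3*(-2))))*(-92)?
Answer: -9425/31 ≈ -304.03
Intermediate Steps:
-77 + (-64/62 + 21/((-3*(-2))))*(-92) = -77 + (-64*1/62 + 21/6)*(-92) = -77 + (-32/31 + 21*(1/6))*(-92) = -77 + (-32/31 + 7/2)*(-92) = -77 + (153/62)*(-92) = -77 - 7038/31 = -9425/31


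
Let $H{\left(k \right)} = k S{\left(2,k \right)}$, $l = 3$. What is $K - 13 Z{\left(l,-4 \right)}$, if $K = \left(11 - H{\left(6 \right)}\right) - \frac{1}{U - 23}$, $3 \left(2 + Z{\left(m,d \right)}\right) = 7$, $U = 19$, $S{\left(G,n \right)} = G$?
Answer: $- \frac{61}{12} \approx -5.0833$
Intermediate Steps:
$H{\left(k \right)} = 2 k$ ($H{\left(k \right)} = k 2 = 2 k$)
$Z{\left(m,d \right)} = \frac{1}{3}$ ($Z{\left(m,d \right)} = -2 + \frac{1}{3} \cdot 7 = -2 + \frac{7}{3} = \frac{1}{3}$)
$K = - \frac{3}{4}$ ($K = \left(11 - 2 \cdot 6\right) - \frac{1}{19 - 23} = \left(11 - 12\right) - \frac{1}{-4} = \left(11 - 12\right) - - \frac{1}{4} = -1 + \frac{1}{4} = - \frac{3}{4} \approx -0.75$)
$K - 13 Z{\left(l,-4 \right)} = - \frac{3}{4} - \frac{13}{3} = - \frac{61}{12}$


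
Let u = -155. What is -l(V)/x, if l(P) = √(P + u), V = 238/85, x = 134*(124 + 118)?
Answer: -I*√3805/162140 ≈ -0.00038044*I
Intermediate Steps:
x = 32428 (x = 134*242 = 32428)
V = 14/5 (V = 238*(1/85) = 14/5 ≈ 2.8000)
l(P) = √(-155 + P) (l(P) = √(P - 155) = √(-155 + P))
-l(V)/x = -√(-155 + 14/5)/32428 = -√(-761/5)/32428 = -I*√3805/5/32428 = -I*√3805/162140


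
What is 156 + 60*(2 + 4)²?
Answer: 2316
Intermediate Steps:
156 + 60*(2 + 4)² = 156 + 60*6² = 156 + 60*36 = 156 + 2160 = 2316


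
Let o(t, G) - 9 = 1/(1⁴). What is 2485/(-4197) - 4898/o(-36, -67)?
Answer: -10290878/20985 ≈ -490.39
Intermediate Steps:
o(t, G) = 10 (o(t, G) = 9 + 1/(1⁴) = 9 + 1/1 = 9 + 1 = 10)
2485/(-4197) - 4898/o(-36, -67) = 2485/(-4197) - 4898/10 = 2485*(-1/4197) - 4898*⅒ = -2485/4197 - 2449/5 = -10290878/20985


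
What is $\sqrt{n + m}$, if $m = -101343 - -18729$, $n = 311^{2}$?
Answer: $\sqrt{14107} \approx 118.77$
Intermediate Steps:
$n = 96721$
$m = -82614$ ($m = -101343 + 18729 = -82614$)
$\sqrt{n + m} = \sqrt{96721 - 82614} = \sqrt{14107}$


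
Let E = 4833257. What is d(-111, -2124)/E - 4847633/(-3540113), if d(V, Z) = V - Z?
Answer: 2130634761650/1555479630731 ≈ 1.3698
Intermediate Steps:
d(-111, -2124)/E - 4847633/(-3540113) = (-111 - 1*(-2124))/4833257 - 4847633/(-3540113) = (-111 + 2124)*(1/4833257) - 4847633*(-1/3540113) = 2013*(1/4833257) + 4847633/3540113 = 183/439387 + 4847633/3540113 = 2130634761650/1555479630731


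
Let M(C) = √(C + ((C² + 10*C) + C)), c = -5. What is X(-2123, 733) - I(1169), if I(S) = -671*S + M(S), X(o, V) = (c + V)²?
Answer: 1314383 - √1380589 ≈ 1.3132e+6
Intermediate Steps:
M(C) = √(C² + 12*C) (M(C) = √(C + (C² + 11*C)) = √(C² + 12*C))
X(o, V) = (-5 + V)²
I(S) = √(S*(12 + S)) - 671*S (I(S) = -671*S + √(S*(12 + S)) = √(S*(12 + S)) - 671*S)
X(-2123, 733) - I(1169) = (-5 + 733)² - (√(1169*(12 + 1169)) - 671*1169) = 728² - (√(1169*1181) - 784399) = 529984 - (√1380589 - 784399) = 529984 - (-784399 + √1380589) = 529984 + (784399 - √1380589) = 1314383 - √1380589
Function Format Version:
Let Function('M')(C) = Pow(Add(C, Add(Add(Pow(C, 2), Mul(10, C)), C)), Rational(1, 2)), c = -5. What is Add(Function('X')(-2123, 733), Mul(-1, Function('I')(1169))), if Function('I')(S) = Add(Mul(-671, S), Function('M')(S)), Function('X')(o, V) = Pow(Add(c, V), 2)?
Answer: Add(1314383, Mul(-1, Pow(1380589, Rational(1, 2)))) ≈ 1.3132e+6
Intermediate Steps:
Function('M')(C) = Pow(Add(Pow(C, 2), Mul(12, C)), Rational(1, 2)) (Function('M')(C) = Pow(Add(C, Add(Pow(C, 2), Mul(11, C))), Rational(1, 2)) = Pow(Add(Pow(C, 2), Mul(12, C)), Rational(1, 2)))
Function('X')(o, V) = Pow(Add(-5, V), 2)
Function('I')(S) = Add(Pow(Mul(S, Add(12, S)), Rational(1, 2)), Mul(-671, S)) (Function('I')(S) = Add(Mul(-671, S), Pow(Mul(S, Add(12, S)), Rational(1, 2))) = Add(Pow(Mul(S, Add(12, S)), Rational(1, 2)), Mul(-671, S)))
Add(Function('X')(-2123, 733), Mul(-1, Function('I')(1169))) = Add(Pow(Add(-5, 733), 2), Mul(-1, Add(Pow(Mul(1169, Add(12, 1169)), Rational(1, 2)), Mul(-671, 1169)))) = Add(Pow(728, 2), Mul(-1, Add(Pow(Mul(1169, 1181), Rational(1, 2)), -784399))) = Add(529984, Mul(-1, Add(Pow(1380589, Rational(1, 2)), -784399))) = Add(529984, Mul(-1, Add(-784399, Pow(1380589, Rational(1, 2))))) = Add(529984, Add(784399, Mul(-1, Pow(1380589, Rational(1, 2))))) = Add(1314383, Mul(-1, Pow(1380589, Rational(1, 2))))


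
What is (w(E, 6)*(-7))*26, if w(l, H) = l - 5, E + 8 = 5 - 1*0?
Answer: 1456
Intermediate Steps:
E = -3 (E = -8 + (5 - 1*0) = -8 + (5 + 0) = -8 + 5 = -3)
w(l, H) = -5 + l
(w(E, 6)*(-7))*26 = ((-5 - 3)*(-7))*26 = -8*(-7)*26 = 56*26 = 1456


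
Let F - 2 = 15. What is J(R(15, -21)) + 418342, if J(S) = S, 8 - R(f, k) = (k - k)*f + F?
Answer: 418333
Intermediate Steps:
F = 17 (F = 2 + 15 = 17)
R(f, k) = -9 (R(f, k) = 8 - ((k - k)*f + 17) = 8 - (0*f + 17) = 8 - (0 + 17) = 8 - 1*17 = 8 - 17 = -9)
J(R(15, -21)) + 418342 = -9 + 418342 = 418333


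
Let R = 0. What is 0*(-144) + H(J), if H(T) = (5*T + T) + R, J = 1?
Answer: 6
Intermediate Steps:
H(T) = 6*T (H(T) = (5*T + T) + 0 = 6*T + 0 = 6*T)
0*(-144) + H(J) = 0*(-144) + 6*1 = 0 + 6 = 6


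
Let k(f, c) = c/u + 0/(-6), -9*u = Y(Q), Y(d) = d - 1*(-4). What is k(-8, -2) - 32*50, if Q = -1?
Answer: -1594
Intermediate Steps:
Y(d) = 4 + d (Y(d) = d + 4 = 4 + d)
u = -1/3 (u = -(4 - 1)/9 = -1/9*3 = -1/3 ≈ -0.33333)
k(f, c) = -3*c (k(f, c) = c/(-1/3) + 0/(-6) = c*(-3) + 0*(-1/6) = -3*c + 0 = -3*c)
k(-8, -2) - 32*50 = -3*(-2) - 32*50 = 6 - 1600 = -1594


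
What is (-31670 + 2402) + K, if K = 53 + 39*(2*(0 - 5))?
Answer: -29605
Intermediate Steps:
K = -337 (K = 53 + 39*(2*(-5)) = 53 + 39*(-10) = 53 - 390 = -337)
(-31670 + 2402) + K = (-31670 + 2402) - 337 = -29268 - 337 = -29605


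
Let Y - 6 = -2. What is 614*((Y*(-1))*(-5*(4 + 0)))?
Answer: 49120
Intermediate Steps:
Y = 4 (Y = 6 - 2 = 4)
614*((Y*(-1))*(-5*(4 + 0))) = 614*((4*(-1))*(-5*(4 + 0))) = 614*(-(-20)*4) = 614*(-4*(-20)) = 614*80 = 49120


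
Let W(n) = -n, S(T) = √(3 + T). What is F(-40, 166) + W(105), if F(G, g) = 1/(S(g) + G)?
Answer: -2836/27 ≈ -105.04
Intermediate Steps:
F(G, g) = 1/(G + √(3 + g)) (F(G, g) = 1/(√(3 + g) + G) = 1/(G + √(3 + g)))
F(-40, 166) + W(105) = 1/(-40 + √(3 + 166)) - 1*105 = 1/(-40 + √169) - 105 = 1/(-40 + 13) - 105 = 1/(-27) - 105 = -1/27 - 105 = -2836/27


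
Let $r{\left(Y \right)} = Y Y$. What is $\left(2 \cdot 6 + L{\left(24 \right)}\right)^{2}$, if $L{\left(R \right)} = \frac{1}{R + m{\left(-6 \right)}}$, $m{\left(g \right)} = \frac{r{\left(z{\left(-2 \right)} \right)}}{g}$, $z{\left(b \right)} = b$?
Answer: $\frac{710649}{4900} \approx 145.03$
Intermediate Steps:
$r{\left(Y \right)} = Y^{2}$
$m{\left(g \right)} = \frac{4}{g}$ ($m{\left(g \right)} = \frac{\left(-2\right)^{2}}{g} = \frac{4}{g}$)
$L{\left(R \right)} = \frac{1}{- \frac{2}{3} + R}$ ($L{\left(R \right)} = \frac{1}{R + \frac{4}{-6}} = \frac{1}{R + 4 \left(- \frac{1}{6}\right)} = \frac{1}{R - \frac{2}{3}} = \frac{1}{- \frac{2}{3} + R}$)
$\left(2 \cdot 6 + L{\left(24 \right)}\right)^{2} = \left(2 \cdot 6 + \frac{3}{-2 + 3 \cdot 24}\right)^{2} = \left(12 + \frac{3}{-2 + 72}\right)^{2} = \left(12 + \frac{3}{70}\right)^{2} = \left(\frac{843}{70}\right)^{2} = \frac{710649}{4900}$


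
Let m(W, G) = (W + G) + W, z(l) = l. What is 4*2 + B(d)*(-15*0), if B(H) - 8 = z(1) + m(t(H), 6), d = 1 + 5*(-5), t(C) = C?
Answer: 8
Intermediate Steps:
m(W, G) = G + 2*W (m(W, G) = (G + W) + W = G + 2*W)
d = -24 (d = 1 - 25 = -24)
B(H) = 15 + 2*H (B(H) = 8 + (1 + (6 + 2*H)) = 8 + (7 + 2*H) = 15 + 2*H)
4*2 + B(d)*(-15*0) = 4*2 + (15 + 2*(-24))*(-15*0) = 8 + (15 - 48)*0 = 8 - 33*0 = 8 + 0 = 8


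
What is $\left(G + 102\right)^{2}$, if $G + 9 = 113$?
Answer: $42436$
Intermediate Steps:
$G = 104$ ($G = -9 + 113 = 104$)
$\left(G + 102\right)^{2} = \left(104 + 102\right)^{2} = 206^{2} = 42436$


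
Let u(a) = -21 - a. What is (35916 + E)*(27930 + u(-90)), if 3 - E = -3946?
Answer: 1116180135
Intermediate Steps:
E = 3949 (E = 3 - 1*(-3946) = 3 + 3946 = 3949)
(35916 + E)*(27930 + u(-90)) = (35916 + 3949)*(27930 + (-21 - 1*(-90))) = 39865*(27930 + (-21 + 90)) = 39865*(27930 + 69) = 39865*27999 = 1116180135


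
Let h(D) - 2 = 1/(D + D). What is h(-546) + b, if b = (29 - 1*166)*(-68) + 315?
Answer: 10519235/1092 ≈ 9633.0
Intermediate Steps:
h(D) = 2 + 1/(2*D) (h(D) = 2 + 1/(D + D) = 2 + 1/(2*D))
b = 9631 (b = (29 - 166)*(-68) + 315 = -137*(-68) + 315 = 9316 + 315 = 9631)
h(-546) + b = (2 + (1/2)/(-546)) + 9631 = (2 + (1/2)*(-1/546)) + 9631 = (2 - 1/1092) + 9631 = 2183/1092 + 9631 = 10519235/1092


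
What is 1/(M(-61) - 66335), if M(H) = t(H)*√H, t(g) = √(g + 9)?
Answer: -66335/4400329053 + 2*√793/4400329053 ≈ -1.5062e-5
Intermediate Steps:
t(g) = √(9 + g)
M(H) = √H*√(9 + H) (M(H) = √(9 + H)*√H = √H*√(9 + H))
1/(M(-61) - 66335) = 1/(√(-61)*√(9 - 61) - 66335) = 1/((I*√61)*√(-52) - 66335) = 1/((I*√61)*(2*I*√13) - 66335) = 1/(-2*√793 - 66335) = 1/(-66335 - 2*√793)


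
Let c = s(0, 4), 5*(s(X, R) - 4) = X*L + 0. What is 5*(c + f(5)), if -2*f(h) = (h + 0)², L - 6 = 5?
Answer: -85/2 ≈ -42.500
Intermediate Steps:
L = 11 (L = 6 + 5 = 11)
s(X, R) = 4 + 11*X/5 (s(X, R) = 4 + (X*11 + 0)/5 = 4 + (11*X + 0)/5 = 4 + (11*X)/5 = 4 + 11*X/5)
c = 4 (c = 4 + (11/5)*0 = 4 + 0 = 4)
f(h) = -h²/2 (f(h) = -(h + 0)²/2 = -h²/2)
5*(c + f(5)) = 5*(4 - ½*5²) = 5*(4 - ½*25) = 5*(4 - 25/2) = 5*(-17/2) = -85/2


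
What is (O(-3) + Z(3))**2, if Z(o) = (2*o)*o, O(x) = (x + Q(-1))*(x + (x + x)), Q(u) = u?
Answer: 2916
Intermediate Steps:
O(x) = 3*x*(-1 + x) (O(x) = (x - 1)*(x + (x + x)) = (-1 + x)*(x + 2*x) = (-1 + x)*(3*x) = 3*x*(-1 + x))
Z(o) = 2*o**2
(O(-3) + Z(3))**2 = (3*(-3)*(-1 - 3) + 2*3**2)**2 = (3*(-3)*(-4) + 2*9)**2 = (36 + 18)**2 = 54**2 = 2916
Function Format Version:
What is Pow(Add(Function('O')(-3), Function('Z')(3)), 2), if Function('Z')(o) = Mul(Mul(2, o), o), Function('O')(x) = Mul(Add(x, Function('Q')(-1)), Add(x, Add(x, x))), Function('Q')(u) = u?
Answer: 2916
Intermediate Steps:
Function('O')(x) = Mul(3, x, Add(-1, x)) (Function('O')(x) = Mul(Add(x, -1), Add(x, Add(x, x))) = Mul(Add(-1, x), Add(x, Mul(2, x))) = Mul(Add(-1, x), Mul(3, x)) = Mul(3, x, Add(-1, x)))
Function('Z')(o) = Mul(2, Pow(o, 2))
Pow(Add(Function('O')(-3), Function('Z')(3)), 2) = Pow(Add(Mul(3, -3, Add(-1, -3)), Mul(2, Pow(3, 2))), 2) = Pow(Add(Mul(3, -3, -4), Mul(2, 9)), 2) = Pow(Add(36, 18), 2) = Pow(54, 2) = 2916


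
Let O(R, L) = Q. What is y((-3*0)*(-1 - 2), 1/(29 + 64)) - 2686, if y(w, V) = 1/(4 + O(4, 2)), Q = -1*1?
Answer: -8057/3 ≈ -2685.7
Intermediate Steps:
Q = -1
O(R, L) = -1
y(w, V) = 1/3 (y(w, V) = 1/(4 - 1) = 1/3)
y((-3*0)*(-1 - 2), 1/(29 + 64)) - 2686 = 1/3 - 2686 = -8057/3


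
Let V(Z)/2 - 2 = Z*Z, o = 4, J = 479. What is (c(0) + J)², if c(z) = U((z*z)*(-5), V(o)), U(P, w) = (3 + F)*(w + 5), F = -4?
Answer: 191844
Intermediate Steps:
V(Z) = 4 + 2*Z² (V(Z) = 4 + 2*(Z*Z) = 4 + 2*Z²)
U(P, w) = -5 - w (U(P, w) = (3 - 4)*(w + 5) = -(5 + w) = -5 - w)
c(z) = -41 (c(z) = -5 - (4 + 2*4²) = -5 - (4 + 2*16) = -5 - (4 + 32) = -5 - 1*36 = -5 - 36 = -41)
(c(0) + J)² = (-41 + 479)² = 438² = 191844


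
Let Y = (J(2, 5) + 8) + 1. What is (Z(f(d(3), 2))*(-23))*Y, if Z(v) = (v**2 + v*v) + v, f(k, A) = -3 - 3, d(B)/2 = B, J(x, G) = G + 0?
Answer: -21252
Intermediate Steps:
J(x, G) = G
d(B) = 2*B
f(k, A) = -6
Z(v) = v + 2*v**2 (Z(v) = (v**2 + v**2) + v = 2*v**2 + v = v + 2*v**2)
Y = 14 (Y = (5 + 8) + 1 = 13 + 1 = 14)
(Z(f(d(3), 2))*(-23))*Y = (-6*(1 + 2*(-6))*(-23))*14 = (-6*(1 - 12)*(-23))*14 = (-6*(-11)*(-23))*14 = (66*(-23))*14 = -1518*14 = -21252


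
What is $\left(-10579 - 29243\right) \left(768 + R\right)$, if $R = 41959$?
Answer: $-1701474594$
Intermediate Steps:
$\left(-10579 - 29243\right) \left(768 + R\right) = \left(-10579 - 29243\right) \left(768 + 41959\right) = \left(-39822\right) 42727 = -1701474594$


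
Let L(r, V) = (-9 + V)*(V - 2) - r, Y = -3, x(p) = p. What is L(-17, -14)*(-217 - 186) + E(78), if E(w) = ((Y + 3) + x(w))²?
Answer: -149071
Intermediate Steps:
L(r, V) = -r + (-9 + V)*(-2 + V) (L(r, V) = (-9 + V)*(-2 + V) - r = -r + (-9 + V)*(-2 + V))
E(w) = w² (E(w) = ((-3 + 3) + w)² = (0 + w)² = w²)
L(-17, -14)*(-217 - 186) + E(78) = (18 + (-14)² - 1*(-17) - 11*(-14))*(-217 - 186) + 78² = (18 + 196 + 17 + 154)*(-403) + 6084 = 385*(-403) + 6084 = -155155 + 6084 = -149071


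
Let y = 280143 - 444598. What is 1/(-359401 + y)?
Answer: -1/523856 ≈ -1.9089e-6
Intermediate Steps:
y = -164455
1/(-359401 + y) = 1/(-359401 - 164455) = 1/(-523856) = -1/523856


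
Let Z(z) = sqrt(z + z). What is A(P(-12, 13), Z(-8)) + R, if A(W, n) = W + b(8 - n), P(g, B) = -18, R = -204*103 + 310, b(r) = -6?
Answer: -20726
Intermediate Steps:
Z(z) = sqrt(2)*sqrt(z) (Z(z) = sqrt(2*z) = sqrt(2)*sqrt(z))
R = -20702 (R = -21012 + 310 = -20702)
A(W, n) = -6 + W (A(W, n) = W - 6 = -6 + W)
A(P(-12, 13), Z(-8)) + R = (-6 - 18) - 20702 = -24 - 20702 = -20726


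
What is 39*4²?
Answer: 624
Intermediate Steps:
39*4² = 39*16 = 624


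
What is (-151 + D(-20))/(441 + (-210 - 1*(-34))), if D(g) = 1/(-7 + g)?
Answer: -4078/7155 ≈ -0.56995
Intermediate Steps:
(-151 + D(-20))/(441 + (-210 - 1*(-34))) = (-151 + 1/(-7 - 20))/(441 + (-210 - 1*(-34))) = (-151 + 1/(-27))/(441 + (-210 + 34)) = (-151 - 1/27)/(441 - 176) = -4078/27/265 = -4078/27*1/265 = -4078/7155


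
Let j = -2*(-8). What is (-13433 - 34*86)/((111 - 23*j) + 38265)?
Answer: -16357/38008 ≈ -0.43036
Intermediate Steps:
j = 16
(-13433 - 34*86)/((111 - 23*j) + 38265) = (-13433 - 34*86)/((111 - 23*16) + 38265) = (-13433 - 2924)/((111 - 368) + 38265) = -16357/(-257 + 38265) = -16357/38008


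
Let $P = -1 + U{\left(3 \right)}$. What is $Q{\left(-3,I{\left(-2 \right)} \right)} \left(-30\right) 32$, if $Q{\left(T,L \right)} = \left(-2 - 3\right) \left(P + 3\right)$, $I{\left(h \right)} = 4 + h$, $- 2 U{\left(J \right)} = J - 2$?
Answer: $7200$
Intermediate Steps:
$U{\left(J \right)} = 1 - \frac{J}{2}$ ($U{\left(J \right)} = - \frac{J - 2}{2} = - \frac{-2 + J}{2} = 1 - \frac{J}{2}$)
$P = - \frac{3}{2}$ ($P = -1 + \left(1 - \frac{3}{2}\right) = -1 - \frac{1}{2} = - \frac{3}{2} \approx -1.5$)
$Q{\left(T,L \right)} = - \frac{15}{2}$ ($Q{\left(T,L \right)} = \left(-2 - 3\right) \left(- \frac{3}{2} + 3\right) = \left(-5\right) \frac{3}{2} = - \frac{15}{2}$)
$Q{\left(-3,I{\left(-2 \right)} \right)} \left(-30\right) 32 = \left(- \frac{15}{2}\right) \left(-30\right) 32 = 225 \cdot 32 = 7200$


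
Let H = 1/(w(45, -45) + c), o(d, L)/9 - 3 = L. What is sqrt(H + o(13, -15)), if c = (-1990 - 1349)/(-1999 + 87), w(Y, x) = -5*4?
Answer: 2*I*sqrt(32904837305)/34901 ≈ 10.395*I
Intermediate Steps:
w(Y, x) = -20
c = 3339/1912 (c = -3339/(-1912) = -3339*(-1/1912) = 3339/1912 ≈ 1.7463)
o(d, L) = 27 + 9*L
H = -1912/34901 (H = 1/(-20 + 3339/1912) = 1/(-34901/1912) = -1912/34901 ≈ -0.054784)
sqrt(H + o(13, -15)) = sqrt(-1912/34901 + (27 + 9*(-15))) = sqrt(-1912/34901 + (27 - 135)) = sqrt(-1912/34901 - 108) = sqrt(-3771220/34901) = 2*I*sqrt(32904837305)/34901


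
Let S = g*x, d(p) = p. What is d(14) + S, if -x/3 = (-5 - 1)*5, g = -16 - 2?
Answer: -1606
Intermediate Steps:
g = -18
x = 90 (x = -3*(-5 - 1)*5 = -(-18)*5 = -3*(-30) = 90)
S = -1620 (S = -18*90 = -1620)
d(14) + S = 14 - 1620 = -1606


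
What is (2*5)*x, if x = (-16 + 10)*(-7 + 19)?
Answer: -720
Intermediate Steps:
x = -72 (x = -6*12 = -72)
(2*5)*x = (2*5)*(-72) = 10*(-72) = -720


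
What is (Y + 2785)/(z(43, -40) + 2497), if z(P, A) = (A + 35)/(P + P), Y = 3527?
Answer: 180944/71579 ≈ 2.5279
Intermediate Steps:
z(P, A) = (35 + A)/(2*P) (z(P, A) = (35 + A)/((2*P)) = (35 + A)*(1/(2*P)) = (35 + A)/(2*P))
(Y + 2785)/(z(43, -40) + 2497) = (3527 + 2785)/((1/2)*(35 - 40)/43 + 2497) = 6312/((1/2)*(1/43)*(-5) + 2497) = 6312/(-5/86 + 2497) = 6312/(214737/86) = 6312*(86/214737) = 180944/71579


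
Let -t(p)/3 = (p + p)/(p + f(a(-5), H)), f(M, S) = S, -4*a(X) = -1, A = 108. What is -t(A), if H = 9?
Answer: 72/13 ≈ 5.5385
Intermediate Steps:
a(X) = 1/4 (a(X) = -1/4*(-1) = 1/4)
t(p) = -6*p/(9 + p) (t(p) = -3*(p + p)/(p + 9) = -3*2*p/(9 + p) = -6*p/(9 + p))
-t(A) = -(-6)*108/(9 + 108) = -(-6)*108/117 = -1*(-72/13) = 72/13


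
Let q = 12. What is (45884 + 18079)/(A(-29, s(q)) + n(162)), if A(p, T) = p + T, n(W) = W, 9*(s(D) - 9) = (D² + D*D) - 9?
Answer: 63963/173 ≈ 369.73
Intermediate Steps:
s(D) = 8 + 2*D²/9 (s(D) = 9 + ((D² + D*D) - 9)/9 = 9 + ((D² + D²) - 9)/9 = 9 + (2*D² - 9)/9 = 9 + (-9 + 2*D²)/9 = 9 + (-1 + 2*D²/9) = 8 + 2*D²/9)
A(p, T) = T + p
(45884 + 18079)/(A(-29, s(q)) + n(162)) = (45884 + 18079)/(((8 + (2/9)*12²) - 29) + 162) = 63963/(((8 + (2/9)*144) - 29) + 162) = 63963/(((8 + 32) - 29) + 162) = 63963/((40 - 29) + 162) = 63963/(11 + 162) = 63963/173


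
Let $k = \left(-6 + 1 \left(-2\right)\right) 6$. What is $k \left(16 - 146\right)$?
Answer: $6240$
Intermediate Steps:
$k = -48$ ($k = \left(-6 - 2\right) 6 = \left(-8\right) 6 = -48$)
$k \left(16 - 146\right) = - 48 \left(16 - 146\right) = \left(-48\right) \left(-130\right) = 6240$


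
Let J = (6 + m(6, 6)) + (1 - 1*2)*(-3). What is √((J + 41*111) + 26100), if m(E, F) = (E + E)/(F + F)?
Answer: √30661 ≈ 175.10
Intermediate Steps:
m(E, F) = E/F (m(E, F) = (2*E)/((2*F)) = (2*E)*(1/(2*F)) = E/F)
J = 10 (J = (6 + 6/6) + (1 - 1*2)*(-3) = (6 + 6*(⅙)) + (1 - 2)*(-3) = (6 + 1) - 1*(-3) = 7 + 3 = 10)
√((J + 41*111) + 26100) = √((10 + 41*111) + 26100) = √((10 + 4551) + 26100) = √(4561 + 26100) = √30661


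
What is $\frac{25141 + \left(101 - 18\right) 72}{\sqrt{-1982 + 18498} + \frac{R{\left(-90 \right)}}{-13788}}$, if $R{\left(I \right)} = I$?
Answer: $- \frac{119178110}{9690862071} + \frac{36516172904 \sqrt{4129}}{9690862071} \approx 242.12$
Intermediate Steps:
$\frac{25141 + \left(101 - 18\right) 72}{\sqrt{-1982 + 18498} + \frac{R{\left(-90 \right)}}{-13788}} = \frac{25141 + \left(101 - 18\right) 72}{\sqrt{-1982 + 18498} - \frac{90}{-13788}} = \frac{25141 + \left(101 - 18\right) 72}{\sqrt{16516} - - \frac{5}{766}} = \frac{25141 + \left(101 - 18\right) 72}{2 \sqrt{4129} + \frac{5}{766}} = \frac{25141 + 83 \cdot 72}{\frac{5}{766} + 2 \sqrt{4129}} = \frac{25141 + 5976}{\frac{5}{766} + 2 \sqrt{4129}} = \frac{31117}{\frac{5}{766} + 2 \sqrt{4129}}$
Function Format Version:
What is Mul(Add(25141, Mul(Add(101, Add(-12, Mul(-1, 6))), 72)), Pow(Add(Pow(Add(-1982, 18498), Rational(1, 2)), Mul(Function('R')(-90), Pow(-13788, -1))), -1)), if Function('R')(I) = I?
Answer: Add(Rational(-119178110, 9690862071), Mul(Rational(36516172904, 9690862071), Pow(4129, Rational(1, 2)))) ≈ 242.12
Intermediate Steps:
Mul(Add(25141, Mul(Add(101, Add(-12, Mul(-1, 6))), 72)), Pow(Add(Pow(Add(-1982, 18498), Rational(1, 2)), Mul(Function('R')(-90), Pow(-13788, -1))), -1)) = Mul(Add(25141, Mul(Add(101, Add(-12, Mul(-1, 6))), 72)), Pow(Add(Pow(Add(-1982, 18498), Rational(1, 2)), Mul(-90, Pow(-13788, -1))), -1)) = Mul(Add(25141, Mul(Add(101, Add(-12, -6)), 72)), Pow(Add(Pow(16516, Rational(1, 2)), Mul(-90, Rational(-1, 13788))), -1)) = Mul(Add(25141, Mul(Add(101, -18), 72)), Pow(Add(Mul(2, Pow(4129, Rational(1, 2))), Rational(5, 766)), -1)) = Mul(Add(25141, Mul(83, 72)), Pow(Add(Rational(5, 766), Mul(2, Pow(4129, Rational(1, 2)))), -1)) = Mul(Add(25141, 5976), Pow(Add(Rational(5, 766), Mul(2, Pow(4129, Rational(1, 2)))), -1)) = Mul(31117, Pow(Add(Rational(5, 766), Mul(2, Pow(4129, Rational(1, 2)))), -1))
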